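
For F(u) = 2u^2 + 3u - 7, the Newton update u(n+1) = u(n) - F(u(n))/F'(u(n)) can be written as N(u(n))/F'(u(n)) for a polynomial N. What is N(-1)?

9

F'(u) = 4u + 3.
N(u) = u·F'(u) - F(u) = u·(4u + 3) - (2u^2 + 3u - 7) = 2u^2 + 7.
N(-1) = 9.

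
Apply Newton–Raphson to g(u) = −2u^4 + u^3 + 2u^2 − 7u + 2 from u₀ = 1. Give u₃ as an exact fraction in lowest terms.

935663/2962190

g'(u) = −8u^3 + 3u^2 + 4u − 7.
g(1) = −4, g'(1) = −8, so u₁ = 1 − (−4)/(−8) = 1/2.
g(1/2) = −1, g'(1/2) = −21/4, so u₂ = (1/2) − (−1)/(−21/4) = 13/42.
g(13/42) = 7048/194481, g'(13/42) = −211585/37044, so u₃ = (13/42) − (7048/194481)/(−211585/37044) = 935663/2962190.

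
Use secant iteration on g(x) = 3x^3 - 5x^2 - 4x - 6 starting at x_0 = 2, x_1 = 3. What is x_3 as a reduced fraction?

g(2) = -10, g(3) = 18. x_2 = 3 - 18·(3 - 2)/(18 - (-10)) = 33/14.
g(3) = 18, g(33/14) = -10755/2744. x_3 = (33/14) - (-10755/2744)·((33/14) - 3)/((-10755/2744) - 18) = 16521/6683.

16521/6683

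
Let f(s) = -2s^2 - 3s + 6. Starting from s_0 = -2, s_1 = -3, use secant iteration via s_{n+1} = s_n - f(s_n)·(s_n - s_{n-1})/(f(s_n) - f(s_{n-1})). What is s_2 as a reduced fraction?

-18/7

f(-2) = 4, f(-3) = -3. s_2 = (-3) - (-3)·((-3) - (-2))/((-3) - 4) = -18/7.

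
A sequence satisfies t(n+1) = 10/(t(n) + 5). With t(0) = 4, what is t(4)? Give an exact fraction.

t(1) = 10/(4 + 5) = 10/9.
t(2) = 10/(10/9 + 5) = 18/11.
t(3) = 10/(18/11 + 5) = 110/73.
t(4) = 10/(110/73 + 5) = 146/95.

146/95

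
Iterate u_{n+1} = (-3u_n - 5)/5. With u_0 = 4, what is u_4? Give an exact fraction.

u_1 = (-3·4 - 5)/5 = -17/5.
u_2 = (-3·(-17/5) - 5)/5 = 26/25.
u_3 = (-3·(26/25) - 5)/5 = -203/125.
u_4 = (-3·(-203/125) - 5)/5 = -16/625.

-16/625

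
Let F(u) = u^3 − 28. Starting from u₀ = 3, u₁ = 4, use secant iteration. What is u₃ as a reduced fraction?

12901/4252

F(3) = −1, F(4) = 36. u₂ = 4 − 36·(4 − 3)/(36 − (−1)) = 112/37.
F(4) = 36, F(112/37) = −13356/50653. u₃ = (112/37) − (−13356/50653)·((112/37) − 4)/((−13356/50653) − 36) = 12901/4252.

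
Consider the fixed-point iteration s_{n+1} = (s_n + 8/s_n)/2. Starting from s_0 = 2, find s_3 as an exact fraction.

577/204

s_1 = (2 + 8/2)/2 = 3.
s_2 = (3 + 8/3)/2 = 17/6.
s_3 = (17/6 + 8/(17/6))/2 = 577/204.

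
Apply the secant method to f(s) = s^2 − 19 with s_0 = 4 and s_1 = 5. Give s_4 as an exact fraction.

1591/365

f(4) = −3, f(5) = 6. s_2 = 5 − 6·(5 − 4)/(6 − (−3)) = 13/3.
f(5) = 6, f(13/3) = −2/9. s_3 = (13/3) − (−2/9)·((13/3) − 5)/((−2/9) − 6) = 61/14.
f(13/3) = −2/9, f(61/14) = −3/196. s_4 = (61/14) − (−3/196)·((61/14) − (13/3))/((−3/196) − (−2/9)) = 1591/365.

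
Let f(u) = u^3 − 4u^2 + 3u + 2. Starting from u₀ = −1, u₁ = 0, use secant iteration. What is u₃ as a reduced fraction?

f(−1) = −6, f(0) = 2. u₂ = 0 − 2·(0 − (−1))/(2 − (−6)) = −1/4.
f(0) = 2, f(−1/4) = 63/64. u₃ = (−1/4) − (63/64)·((−1/4) − 0)/((63/64) − 2) = −32/65.

−32/65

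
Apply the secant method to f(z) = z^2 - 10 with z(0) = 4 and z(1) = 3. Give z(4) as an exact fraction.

f(4) = 6, f(3) = -1. z(2) = 3 - (-1)·(3 - 4)/((-1) - 6) = 22/7.
f(3) = -1, f(22/7) = -6/49. z(3) = (22/7) - (-6/49)·((22/7) - 3)/((-6/49) - (-1)) = 136/43.
f(22/7) = -6/49, f(136/43) = 6/1849. z(4) = (136/43) - (6/1849)·((136/43) - (22/7))/((6/1849) - (-6/49)) = 3001/949.

3001/949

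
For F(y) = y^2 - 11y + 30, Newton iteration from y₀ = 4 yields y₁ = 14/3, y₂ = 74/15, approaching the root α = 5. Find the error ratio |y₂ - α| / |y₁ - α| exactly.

y₁ - α = 14/3 - 5 = -1/3, so |y₁ - α| = 1/3.
y₂ - α = 74/15 - 5 = -1/15, so |y₂ - α| = 1/15.
Ratio = (1/15) / (1/3) = 1/5.

1/5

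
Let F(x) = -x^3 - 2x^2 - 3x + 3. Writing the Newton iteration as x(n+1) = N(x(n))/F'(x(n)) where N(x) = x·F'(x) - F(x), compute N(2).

-27

F'(x) = -3x^2 - 4x - 3.
N(x) = x·F'(x) - F(x) = x·(-3x^2 - 4x - 3) - (-x^3 - 2x^2 - 3x + 3) = -2x^3 - 2x^2 - 3.
N(2) = -27.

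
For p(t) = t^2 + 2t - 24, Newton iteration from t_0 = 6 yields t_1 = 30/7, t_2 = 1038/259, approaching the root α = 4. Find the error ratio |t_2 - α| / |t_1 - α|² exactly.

7/74

t_1 - α = 30/7 - 4 = 2/7, so |t_1 - α| = 2/7.
t_2 - α = 1038/259 - 4 = 2/259, so |t_2 - α| = 2/259.
|t_1 - α|² = 4/49.
Ratio = (2/259) / (4/49) = 7/74.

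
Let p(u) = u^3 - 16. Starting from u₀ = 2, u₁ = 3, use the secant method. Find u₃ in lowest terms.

19990/7987

p(2) = -8, p(3) = 11. u₂ = 3 - 11·(3 - 2)/(11 - (-8)) = 46/19.
p(3) = 11, p(46/19) = -12408/6859. u₃ = (46/19) - (-12408/6859)·((46/19) - 3)/((-12408/6859) - 11) = 19990/7987.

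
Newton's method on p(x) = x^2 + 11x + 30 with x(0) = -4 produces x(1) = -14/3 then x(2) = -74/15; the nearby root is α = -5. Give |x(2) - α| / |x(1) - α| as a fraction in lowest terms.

1/5

x(1) - α = -14/3 - (-5) = -14/3 + 5 = 1/3, so |x(1) - α| = 1/3.
x(2) - α = -74/15 - (-5) = -74/15 + 5 = 1/15, so |x(2) - α| = 1/15.
Ratio = (1/15) / (1/3) = 1/5.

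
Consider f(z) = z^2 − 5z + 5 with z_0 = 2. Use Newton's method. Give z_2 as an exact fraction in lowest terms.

f'(z) = 2z − 5.
f(2) = −1, f'(2) = −1, so z_1 = 2 − (−1)/(−1) = 1.
f(1) = 1, f'(1) = −3, so z_2 = 1 − 1/(−3) = 4/3.

4/3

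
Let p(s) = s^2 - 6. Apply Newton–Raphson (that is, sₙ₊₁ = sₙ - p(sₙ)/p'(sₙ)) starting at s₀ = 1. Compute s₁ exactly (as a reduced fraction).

7/2

p'(s) = 2s.
p(1) = -5, p'(1) = 2, so s₁ = 1 - (-5)/2 = 7/2.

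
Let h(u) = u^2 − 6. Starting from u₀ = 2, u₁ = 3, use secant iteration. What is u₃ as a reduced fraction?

22/9

h(2) = −2, h(3) = 3. u₂ = 3 − 3·(3 − 2)/(3 − (−2)) = 12/5.
h(3) = 3, h(12/5) = −6/25. u₃ = (12/5) − (−6/25)·((12/5) − 3)/((−6/25) − 3) = 22/9.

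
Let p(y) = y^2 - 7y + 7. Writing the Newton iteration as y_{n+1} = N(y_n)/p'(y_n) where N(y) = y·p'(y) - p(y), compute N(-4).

p'(y) = 2y - 7.
N(y) = y·p'(y) - p(y) = y·(2y - 7) - (y^2 - 7y + 7) = y^2 - 7.
N(-4) = 9.

9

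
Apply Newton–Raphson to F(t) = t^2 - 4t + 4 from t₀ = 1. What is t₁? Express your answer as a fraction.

3/2

F'(t) = 2t - 4.
F(1) = 1, F'(1) = -2, so t₁ = 1 - 1/(-2) = 3/2.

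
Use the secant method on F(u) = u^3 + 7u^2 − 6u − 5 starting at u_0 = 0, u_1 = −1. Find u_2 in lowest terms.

−5/12

F(0) = −5, F(−1) = 7. u_2 = (−1) − 7·((−1) − 0)/(7 − (−5)) = −5/12.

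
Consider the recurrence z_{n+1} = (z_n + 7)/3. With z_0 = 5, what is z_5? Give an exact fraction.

z_1 = (5 + 7)/3 = 4.
z_2 = (4 + 7)/3 = 11/3.
z_3 = ((11/3) + 7)/3 = 32/9.
z_4 = ((32/9) + 7)/3 = 95/27.
z_5 = ((95/27) + 7)/3 = 284/81.

284/81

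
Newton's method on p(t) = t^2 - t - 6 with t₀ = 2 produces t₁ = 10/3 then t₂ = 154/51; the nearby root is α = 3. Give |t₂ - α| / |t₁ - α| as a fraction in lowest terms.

1/17

t₁ - α = 10/3 - 3 = 1/3, so |t₁ - α| = 1/3.
t₂ - α = 154/51 - 3 = 1/51, so |t₂ - α| = 1/51.
Ratio = (1/51) / (1/3) = 1/17.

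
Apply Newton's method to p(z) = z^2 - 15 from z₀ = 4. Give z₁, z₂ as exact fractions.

p'(z) = 2z.
p(4) = 1, p'(4) = 8, so z₁ = 4 - 1/8 = 31/8.
p(31/8) = 1/64, p'(31/8) = 31/4, so z₂ = (31/8) - (1/64)/(31/4) = 1921/496.

z₁ = 31/8, z₂ = 1921/496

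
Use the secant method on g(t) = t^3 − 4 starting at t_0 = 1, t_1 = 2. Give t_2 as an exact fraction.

10/7

g(1) = −3, g(2) = 4. t_2 = 2 − 4·(2 − 1)/(4 − (−3)) = 10/7.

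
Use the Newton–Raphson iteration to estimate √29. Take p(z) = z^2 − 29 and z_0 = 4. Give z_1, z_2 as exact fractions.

p'(z) = 2z.
p(4) = −13, p'(4) = 8, so z_1 = 4 − (−13)/8 = 45/8.
p(45/8) = 169/64, p'(45/8) = 45/4, so z_2 = (45/8) − (169/64)/(45/4) = 3881/720.

z_1 = 45/8, z_2 = 3881/720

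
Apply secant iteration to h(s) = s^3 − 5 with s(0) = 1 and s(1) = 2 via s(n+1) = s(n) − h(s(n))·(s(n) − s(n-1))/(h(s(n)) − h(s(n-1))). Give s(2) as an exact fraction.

11/7

h(1) = −4, h(2) = 3. s(2) = 2 − 3·(2 − 1)/(3 − (−4)) = 11/7.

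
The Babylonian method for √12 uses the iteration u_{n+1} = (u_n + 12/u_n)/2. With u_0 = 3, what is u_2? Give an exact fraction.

97/28

u_1 = (3 + 12/3)/2 = 7/2.
u_2 = (7/2 + 12/(7/2))/2 = 97/28.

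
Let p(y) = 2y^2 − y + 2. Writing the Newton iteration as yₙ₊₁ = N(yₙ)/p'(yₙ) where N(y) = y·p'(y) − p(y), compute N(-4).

30

p'(y) = 4y − 1.
N(y) = y·p'(y) − p(y) = y·(4y − 1) − (2y^2 − y + 2) = 2y^2 − 2.
N(-4) = 30.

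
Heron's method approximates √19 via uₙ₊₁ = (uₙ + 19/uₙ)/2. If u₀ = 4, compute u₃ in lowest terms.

u₁ = (4 + 19/4)/2 = 35/8.
u₂ = (35/8 + 19/(35/8))/2 = 2441/560.
u₃ = (2441/560 + 19/(2441/560))/2 = 11916881/2733920.

11916881/2733920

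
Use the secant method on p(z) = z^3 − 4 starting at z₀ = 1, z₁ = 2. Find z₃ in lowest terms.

p(1) = −3, p(2) = 4. z₂ = 2 − 4·(2 − 1)/(4 − (−3)) = 10/7.
p(2) = 4, p(10/7) = −372/343. z₃ = (10/7) − (−372/343)·((10/7) − 2)/((−372/343) − 4) = 169/109.

169/109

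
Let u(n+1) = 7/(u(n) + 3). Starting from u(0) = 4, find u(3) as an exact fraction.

u(1) = 7/(4 + 3) = 1.
u(2) = 7/(1 + 3) = 7/4.
u(3) = 7/(7/4 + 3) = 28/19.

28/19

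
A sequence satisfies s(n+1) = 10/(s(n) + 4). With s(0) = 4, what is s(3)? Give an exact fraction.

105/62

s(1) = 10/(4 + 4) = 5/4.
s(2) = 10/(5/4 + 4) = 40/21.
s(3) = 10/(40/21 + 4) = 105/62.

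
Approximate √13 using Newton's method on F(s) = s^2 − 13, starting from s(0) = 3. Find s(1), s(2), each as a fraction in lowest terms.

F'(s) = 2s.
F(3) = −4, F'(3) = 6, so s(1) = 3 − (−4)/6 = 11/3.
F(11/3) = 4/9, F'(11/3) = 22/3, so s(2) = (11/3) − (4/9)/(22/3) = 119/33.

s(1) = 11/3, s(2) = 119/33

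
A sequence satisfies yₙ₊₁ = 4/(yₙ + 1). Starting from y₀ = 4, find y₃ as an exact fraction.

y₁ = 4/(4 + 1) = 4/5.
y₂ = 4/(4/5 + 1) = 20/9.
y₃ = 4/(20/9 + 1) = 36/29.

36/29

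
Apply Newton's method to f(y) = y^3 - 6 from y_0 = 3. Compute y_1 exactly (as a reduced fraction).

f'(y) = 3y^2.
f(3) = 21, f'(3) = 27, so y_1 = 3 - 21/27 = 20/9.

20/9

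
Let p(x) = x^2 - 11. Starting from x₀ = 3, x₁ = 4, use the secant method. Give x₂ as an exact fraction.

p(3) = -2, p(4) = 5. x₂ = 4 - 5·(4 - 3)/(5 - (-2)) = 23/7.

23/7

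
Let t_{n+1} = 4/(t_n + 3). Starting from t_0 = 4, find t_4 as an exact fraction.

t_1 = 4/(4 + 3) = 4/7.
t_2 = 4/(4/7 + 3) = 28/25.
t_3 = 4/(28/25 + 3) = 100/103.
t_4 = 4/(100/103 + 3) = 412/409.

412/409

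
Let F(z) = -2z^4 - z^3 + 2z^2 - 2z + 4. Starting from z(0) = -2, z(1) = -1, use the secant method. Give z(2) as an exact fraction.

F(-2) = -8, F(-1) = 7. z(2) = (-1) - 7·((-1) - (-2))/(7 - (-8)) = -22/15.

-22/15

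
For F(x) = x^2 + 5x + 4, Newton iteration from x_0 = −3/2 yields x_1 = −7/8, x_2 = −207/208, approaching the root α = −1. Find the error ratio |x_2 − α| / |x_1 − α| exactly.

x_1 − α = −7/8 − (−1) = −7/8 + 1 = 1/8, so |x_1 − α| = 1/8.
x_2 − α = −207/208 − (−1) = −207/208 + 1 = 1/208, so |x_2 − α| = 1/208.
Ratio = (1/208) / (1/8) = 1/26.

1/26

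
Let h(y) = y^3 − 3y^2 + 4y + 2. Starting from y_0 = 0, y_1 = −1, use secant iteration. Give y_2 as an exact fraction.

−1/4

h(0) = 2, h(−1) = −6. y_2 = (−1) − (−6)·((−1) − 0)/((−6) − 2) = −1/4.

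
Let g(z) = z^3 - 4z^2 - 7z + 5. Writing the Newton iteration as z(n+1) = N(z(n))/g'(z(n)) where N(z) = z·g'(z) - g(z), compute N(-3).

-95

g'(z) = 3z^2 - 8z - 7.
N(z) = z·g'(z) - g(z) = z·(3z^2 - 8z - 7) - (z^3 - 4z^2 - 7z + 5) = 2z^3 - 4z^2 - 5.
N(-3) = -95.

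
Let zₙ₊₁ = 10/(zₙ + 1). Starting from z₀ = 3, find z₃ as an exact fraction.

z₁ = 10/(3 + 1) = 5/2.
z₂ = 10/(5/2 + 1) = 20/7.
z₃ = 10/(20/7 + 1) = 70/27.

70/27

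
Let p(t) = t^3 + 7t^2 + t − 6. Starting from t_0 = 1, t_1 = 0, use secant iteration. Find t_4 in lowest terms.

p(1) = 3, p(0) = −6. t_2 = 0 − (−6)·(0 − 1)/((−6) − 3) = 2/3.
p(0) = −6, p(2/3) = −52/27. t_3 = (2/3) − (−52/27)·((2/3) − 0)/((−52/27) − (−6)) = 54/55.
p(2/3) = −52/27, p(54/55) = 445224/166375. t_4 = (54/55) − (445224/166375)·((54/55) − (2/3))/((445224/166375) − (−52/27)) = 317466/397549.

317466/397549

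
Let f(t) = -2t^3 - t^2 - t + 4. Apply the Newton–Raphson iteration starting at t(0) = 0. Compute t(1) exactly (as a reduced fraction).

f'(t) = -6t^2 - 2t - 1.
f(0) = 4, f'(0) = -1, so t(1) = 0 - 4/(-1) = 4.

4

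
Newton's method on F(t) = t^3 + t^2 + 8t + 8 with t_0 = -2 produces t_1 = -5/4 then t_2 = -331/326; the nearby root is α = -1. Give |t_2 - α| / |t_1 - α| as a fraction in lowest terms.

10/163

t_1 - α = -5/4 - (-1) = -5/4 + 1 = -1/4, so |t_1 - α| = 1/4.
t_2 - α = -331/326 - (-1) = -331/326 + 1 = -5/326, so |t_2 - α| = 5/326.
Ratio = (5/326) / (1/4) = 10/163.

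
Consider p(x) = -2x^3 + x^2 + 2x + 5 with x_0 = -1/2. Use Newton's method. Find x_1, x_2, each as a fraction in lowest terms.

x_1 = 17/2, x_2 = 9557/1658

p'(x) = -6x^2 + 2x + 2.
p(-1/2) = 9/2, p'(-1/2) = -1/2, so x_1 = (-1/2) - (9/2)/(-1/2) = 17/2.
p(17/2) = -1134, p'(17/2) = -829/2, so x_2 = (17/2) - (-1134)/(-829/2) = 9557/1658.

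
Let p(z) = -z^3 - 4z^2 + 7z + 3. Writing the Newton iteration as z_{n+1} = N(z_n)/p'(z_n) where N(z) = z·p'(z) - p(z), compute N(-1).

p'(z) = -3z^2 - 8z + 7.
N(z) = z·p'(z) - p(z) = z·(-3z^2 - 8z + 7) - (-z^3 - 4z^2 + 7z + 3) = -2z^3 - 4z^2 - 3.
N(-1) = -5.

-5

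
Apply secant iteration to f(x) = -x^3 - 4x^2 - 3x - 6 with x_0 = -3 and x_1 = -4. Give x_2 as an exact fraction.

-7/2

f(-3) = -6, f(-4) = 6. x_2 = (-4) - 6·((-4) - (-3))/(6 - (-6)) = -7/2.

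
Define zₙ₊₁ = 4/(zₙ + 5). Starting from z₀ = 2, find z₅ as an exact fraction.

5084/7247

z₁ = 4/(2 + 5) = 4/7.
z₂ = 4/(4/7 + 5) = 28/39.
z₃ = 4/(28/39 + 5) = 156/223.
z₄ = 4/(156/223 + 5) = 892/1271.
z₅ = 4/(892/1271 + 5) = 5084/7247.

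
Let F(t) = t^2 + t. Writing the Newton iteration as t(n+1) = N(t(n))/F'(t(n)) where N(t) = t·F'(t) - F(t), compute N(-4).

16

F'(t) = 2t + 1.
N(t) = t·F'(t) - F(t) = t·(2t + 1) - (t^2 + t) = t^2.
N(-4) = 16.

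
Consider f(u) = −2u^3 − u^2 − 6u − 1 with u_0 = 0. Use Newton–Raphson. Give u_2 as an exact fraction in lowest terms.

f'(u) = −6u^2 − 2u − 6.
f(0) = −1, f'(0) = −6, so u_1 = 0 − (−1)/(−6) = −1/6.
f(−1/6) = −1/54, f'(−1/6) = −35/6, so u_2 = (−1/6) − (−1/54)/(−35/6) = −107/630.

−107/630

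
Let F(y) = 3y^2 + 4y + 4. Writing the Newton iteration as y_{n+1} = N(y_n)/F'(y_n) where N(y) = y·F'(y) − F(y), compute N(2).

F'(y) = 6y + 4.
N(y) = y·F'(y) − F(y) = y·(6y + 4) − (3y^2 + 4y + 4) = 3y^2 − 4.
N(2) = 8.

8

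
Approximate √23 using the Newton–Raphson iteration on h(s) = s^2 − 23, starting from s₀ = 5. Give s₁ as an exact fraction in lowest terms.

h'(s) = 2s.
h(5) = 2, h'(5) = 10, so s₁ = 5 − 2/10 = 24/5.

24/5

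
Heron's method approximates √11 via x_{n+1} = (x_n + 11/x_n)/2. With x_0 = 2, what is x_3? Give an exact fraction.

x_1 = (2 + 11/2)/2 = 15/4.
x_2 = (15/4 + 11/(15/4))/2 = 401/120.
x_3 = (401/120 + 11/(401/120))/2 = 319201/96240.

319201/96240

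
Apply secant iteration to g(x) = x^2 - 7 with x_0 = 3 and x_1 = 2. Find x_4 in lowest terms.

799/302

g(3) = 2, g(2) = -3. x_2 = 2 - (-3)·(2 - 3)/((-3) - 2) = 13/5.
g(2) = -3, g(13/5) = -6/25. x_3 = (13/5) - (-6/25)·((13/5) - 2)/((-6/25) - (-3)) = 61/23.
g(13/5) = -6/25, g(61/23) = 18/529. x_4 = (61/23) - (18/529)·((61/23) - (13/5))/((18/529) - (-6/25)) = 799/302.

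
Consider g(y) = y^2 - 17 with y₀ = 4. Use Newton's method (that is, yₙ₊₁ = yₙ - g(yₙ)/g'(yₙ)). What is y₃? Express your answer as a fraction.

9478657/2298912

g'(y) = 2y.
g(4) = -1, g'(4) = 8, so y₁ = 4 - (-1)/8 = 33/8.
g(33/8) = 1/64, g'(33/8) = 33/4, so y₂ = (33/8) - (1/64)/(33/4) = 2177/528.
g(2177/528) = 1/278784, g'(2177/528) = 2177/264, so y₃ = (2177/528) - (1/278784)/(2177/264) = 9478657/2298912.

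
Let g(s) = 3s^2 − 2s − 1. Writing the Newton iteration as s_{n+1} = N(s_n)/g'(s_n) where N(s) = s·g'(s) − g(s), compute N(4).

g'(s) = 6s − 2.
N(s) = s·g'(s) − g(s) = s·(6s − 2) − (3s^2 − 2s − 1) = 3s^2 + 1.
N(4) = 49.

49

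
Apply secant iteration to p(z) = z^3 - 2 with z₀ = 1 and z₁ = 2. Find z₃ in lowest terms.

p(1) = -1, p(2) = 6. z₂ = 2 - 6·(2 - 1)/(6 - (-1)) = 8/7.
p(2) = 6, p(8/7) = -174/343. z₃ = (8/7) - (-174/343)·((8/7) - 2)/((-174/343) - 6) = 75/62.

75/62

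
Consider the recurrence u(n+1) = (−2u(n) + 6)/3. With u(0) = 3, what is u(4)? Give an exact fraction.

u(1) = (−2·3 + 6)/3 = 0.
u(2) = (−2·0 + 6)/3 = 2.
u(3) = (−2·2 + 6)/3 = 2/3.
u(4) = (−2·(2/3) + 6)/3 = 14/9.

14/9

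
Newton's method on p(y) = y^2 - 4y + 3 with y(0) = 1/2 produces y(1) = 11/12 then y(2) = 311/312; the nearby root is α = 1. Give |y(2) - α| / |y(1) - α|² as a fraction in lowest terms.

y(1) - α = 11/12 - 1 = -1/12, so |y(1) - α| = 1/12.
y(2) - α = 311/312 - 1 = -1/312, so |y(2) - α| = 1/312.
|y(1) - α|² = 1/144.
Ratio = (1/312) / (1/144) = 6/13.

6/13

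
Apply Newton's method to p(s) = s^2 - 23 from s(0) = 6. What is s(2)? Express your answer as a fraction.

6793/1416

p'(s) = 2s.
p(6) = 13, p'(6) = 12, so s(1) = 6 - 13/12 = 59/12.
p(59/12) = 169/144, p'(59/12) = 59/6, so s(2) = (59/12) - (169/144)/(59/6) = 6793/1416.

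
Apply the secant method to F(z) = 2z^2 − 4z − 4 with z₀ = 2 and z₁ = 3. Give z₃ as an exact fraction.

F(2) = −4, F(3) = 2. z₂ = 3 − 2·(3 − 2)/(2 − (−4)) = 8/3.
F(3) = 2, F(8/3) = −4/9. z₃ = (8/3) − (−4/9)·((8/3) − 3)/((−4/9) − 2) = 30/11.

30/11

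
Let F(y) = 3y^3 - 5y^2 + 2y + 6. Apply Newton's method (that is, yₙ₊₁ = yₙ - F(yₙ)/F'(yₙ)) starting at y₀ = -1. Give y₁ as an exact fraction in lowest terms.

-17/21

F'(y) = 9y^2 - 10y + 2.
F(-1) = -4, F'(-1) = 21, so y₁ = (-1) - (-4)/21 = -17/21.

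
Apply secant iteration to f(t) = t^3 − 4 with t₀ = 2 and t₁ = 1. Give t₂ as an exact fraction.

f(2) = 4, f(1) = −3. t₂ = 1 − (−3)·(1 − 2)/((−3) − 4) = 10/7.

10/7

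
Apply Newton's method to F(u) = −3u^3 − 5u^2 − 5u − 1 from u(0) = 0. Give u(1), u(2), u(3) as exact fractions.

F'(u) = −9u^2 − 10u − 5.
F(0) = −1, F'(0) = −5, so u(1) = 0 − (−1)/(−5) = −1/5.
F(−1/5) = −22/125, F'(−1/5) = −84/25, so u(2) = (−1/5) − (−22/125)/(−84/25) = −53/210.
F(−53/210) = −8591/1029000, F'(−53/210) = −44827/14700, so u(3) = (−53/210) − (−8591/1029000)/(−44827/14700) = −1200802/4706835.

u(1) = −1/5, u(2) = −53/210, u(3) = −1200802/4706835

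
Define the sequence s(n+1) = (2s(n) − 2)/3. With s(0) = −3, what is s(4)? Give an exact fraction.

−178/81

s(1) = (2·(−3) − 2)/3 = −8/3.
s(2) = (2·(−8/3) − 2)/3 = −22/9.
s(3) = (2·(−22/9) − 2)/3 = −62/27.
s(4) = (2·(−62/27) − 2)/3 = −178/81.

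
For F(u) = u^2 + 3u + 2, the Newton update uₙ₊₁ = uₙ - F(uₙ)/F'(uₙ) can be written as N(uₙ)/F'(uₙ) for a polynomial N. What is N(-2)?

F'(u) = 2u + 3.
N(u) = u·F'(u) - F(u) = u·(2u + 3) - (u^2 + 3u + 2) = u^2 - 2.
N(-2) = 2.

2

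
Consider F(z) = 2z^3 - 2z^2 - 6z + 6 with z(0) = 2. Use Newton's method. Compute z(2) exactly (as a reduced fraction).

F'(z) = 6z^2 - 4z - 6.
F(2) = 2, F'(2) = 10, so z(1) = 2 - 2/10 = 9/5.
F(9/5) = 48/125, F'(9/5) = 156/25, so z(2) = (9/5) - (48/125)/(156/25) = 113/65.

113/65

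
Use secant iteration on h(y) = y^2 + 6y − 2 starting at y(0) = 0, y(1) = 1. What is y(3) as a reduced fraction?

h(0) = −2, h(1) = 5. y(2) = 1 − 5·(1 − 0)/(5 − (−2)) = 2/7.
h(1) = 5, h(2/7) = −10/49. y(3) = (2/7) − (−10/49)·((2/7) − 1)/((−10/49) − 5) = 16/51.

16/51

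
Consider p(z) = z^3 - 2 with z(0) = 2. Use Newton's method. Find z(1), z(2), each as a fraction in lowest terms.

z(1) = 3/2, z(2) = 35/27

p'(z) = 3z^2.
p(2) = 6, p'(2) = 12, so z(1) = 2 - 6/12 = 3/2.
p(3/2) = 11/8, p'(3/2) = 27/4, so z(2) = (3/2) - (11/8)/(27/4) = 35/27.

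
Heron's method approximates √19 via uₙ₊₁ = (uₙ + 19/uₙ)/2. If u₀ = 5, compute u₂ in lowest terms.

959/220

u₁ = (5 + 19/5)/2 = 22/5.
u₂ = (22/5 + 19/(22/5))/2 = 959/220.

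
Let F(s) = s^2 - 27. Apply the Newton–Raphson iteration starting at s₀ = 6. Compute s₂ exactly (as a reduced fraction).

291/56

F'(s) = 2s.
F(6) = 9, F'(6) = 12, so s₁ = 6 - 9/12 = 21/4.
F(21/4) = 9/16, F'(21/4) = 21/2, so s₂ = (21/4) - (9/16)/(21/2) = 291/56.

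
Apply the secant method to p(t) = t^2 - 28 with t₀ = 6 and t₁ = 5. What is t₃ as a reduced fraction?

p(6) = 8, p(5) = -3. t₂ = 5 - (-3)·(5 - 6)/((-3) - 8) = 58/11.
p(5) = -3, p(58/11) = -24/121. t₃ = (58/11) - (-24/121)·((58/11) - 5)/((-24/121) - (-3)) = 598/113.

598/113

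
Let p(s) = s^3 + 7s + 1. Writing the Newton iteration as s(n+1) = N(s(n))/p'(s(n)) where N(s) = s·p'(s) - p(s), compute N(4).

127

p'(s) = 3s^2 + 7.
N(s) = s·p'(s) - p(s) = s·(3s^2 + 7) - (s^3 + 7s + 1) = 2s^3 - 1.
N(4) = 127.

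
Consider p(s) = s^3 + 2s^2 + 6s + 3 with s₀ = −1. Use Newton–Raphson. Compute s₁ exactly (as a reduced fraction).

p'(s) = 3s^2 + 4s + 6.
p(−1) = −2, p'(−1) = 5, so s₁ = (−1) − (−2)/5 = −3/5.

−3/5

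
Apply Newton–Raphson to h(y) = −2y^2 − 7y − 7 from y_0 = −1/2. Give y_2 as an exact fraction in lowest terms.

−181/90

h'(y) = −4y − 7.
h(−1/2) = −4, h'(−1/2) = −5, so y_1 = (−1/2) − (−4)/(−5) = −13/10.
h(−13/10) = −32/25, h'(−13/10) = −9/5, so y_2 = (−13/10) − (−32/25)/(−9/5) = −181/90.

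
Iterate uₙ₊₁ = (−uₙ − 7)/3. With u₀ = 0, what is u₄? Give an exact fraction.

−140/81

u₁ = (−0 − 7)/3 = −7/3.
u₂ = (−(−7/3) − 7)/3 = −14/9.
u₃ = (−(−14/9) − 7)/3 = −49/27.
u₄ = (−(−49/27) − 7)/3 = −140/81.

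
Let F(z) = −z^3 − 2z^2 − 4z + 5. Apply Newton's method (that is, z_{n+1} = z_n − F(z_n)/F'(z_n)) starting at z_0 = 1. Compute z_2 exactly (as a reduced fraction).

F'(z) = −3z^2 − 4z − 4.
F(1) = −2, F'(1) = −11, so z_1 = 1 − (−2)/(−11) = 9/11.
F(9/11) = −212/1331, F'(9/11) = −1123/121, so z_2 = (9/11) − (−212/1331)/(−1123/121) = 9895/12353.

9895/12353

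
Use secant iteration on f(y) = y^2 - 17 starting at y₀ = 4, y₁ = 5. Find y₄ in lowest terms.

f(4) = -1, f(5) = 8. y₂ = 5 - 8·(5 - 4)/(8 - (-1)) = 37/9.
f(5) = 8, f(37/9) = -8/81. y₃ = (37/9) - (-8/81)·((37/9) - 5)/((-8/81) - 8) = 169/41.
f(37/9) = -8/81, f(169/41) = -16/1681. y₄ = (169/41) - (-16/1681)·((169/41) - (37/9))/((-16/1681) - (-8/81)) = 6263/1519.

6263/1519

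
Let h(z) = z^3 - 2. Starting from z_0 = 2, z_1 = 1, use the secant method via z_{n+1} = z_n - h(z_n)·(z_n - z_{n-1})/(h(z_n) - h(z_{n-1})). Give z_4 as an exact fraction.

1303035/1036622

h(2) = 6, h(1) = -1. z_2 = 1 - (-1)·(1 - 2)/((-1) - 6) = 8/7.
h(1) = -1, h(8/7) = -174/343. z_3 = (8/7) - (-174/343)·((8/7) - 1)/((-174/343) - (-1)) = 218/169.
h(8/7) = -174/343, h(218/169) = 706614/4826809. z_4 = (218/169) - (706614/4826809)·((218/169) - (8/7))/((706614/4826809) - (-174/343)) = 1303035/1036622.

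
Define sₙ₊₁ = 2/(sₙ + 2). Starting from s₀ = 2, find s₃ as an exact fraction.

5/7

s₁ = 2/(2 + 2) = 1/2.
s₂ = 2/(1/2 + 2) = 4/5.
s₃ = 2/(4/5 + 2) = 5/7.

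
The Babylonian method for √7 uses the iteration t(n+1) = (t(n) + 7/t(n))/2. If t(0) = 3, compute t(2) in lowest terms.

t(1) = (3 + 7/3)/2 = 8/3.
t(2) = (8/3 + 7/(8/3))/2 = 127/48.

127/48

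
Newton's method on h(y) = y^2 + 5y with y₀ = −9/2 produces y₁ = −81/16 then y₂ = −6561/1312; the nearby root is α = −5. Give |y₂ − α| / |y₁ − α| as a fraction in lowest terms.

1/82

y₁ − α = −81/16 − (−5) = −81/16 + 5 = −1/16, so |y₁ − α| = 1/16.
y₂ − α = −6561/1312 − (−5) = −6561/1312 + 5 = −1/1312, so |y₂ − α| = 1/1312.
Ratio = (1/1312) / (1/16) = 1/82.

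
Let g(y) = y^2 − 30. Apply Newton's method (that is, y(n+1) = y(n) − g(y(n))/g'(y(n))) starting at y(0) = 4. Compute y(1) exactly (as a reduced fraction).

g'(y) = 2y.
g(4) = −14, g'(4) = 8, so y(1) = 4 − (−14)/8 = 23/4.

23/4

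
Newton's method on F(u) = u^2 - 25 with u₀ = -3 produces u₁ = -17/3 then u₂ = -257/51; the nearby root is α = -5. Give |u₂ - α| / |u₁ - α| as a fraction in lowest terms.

1/17

u₁ - α = -17/3 - (-5) = -17/3 + 5 = -2/3, so |u₁ - α| = 2/3.
u₂ - α = -257/51 - (-5) = -257/51 + 5 = -2/51, so |u₂ - α| = 2/51.
Ratio = (2/51) / (2/3) = 1/17.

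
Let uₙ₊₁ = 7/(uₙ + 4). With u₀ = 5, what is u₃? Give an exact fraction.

301/235

u₁ = 7/(5 + 4) = 7/9.
u₂ = 7/(7/9 + 4) = 63/43.
u₃ = 7/(63/43 + 4) = 301/235.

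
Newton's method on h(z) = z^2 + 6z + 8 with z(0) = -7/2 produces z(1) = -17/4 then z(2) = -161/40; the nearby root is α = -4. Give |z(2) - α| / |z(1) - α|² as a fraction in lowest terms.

z(1) - α = -17/4 - (-4) = -17/4 + 4 = -1/4, so |z(1) - α| = 1/4.
z(2) - α = -161/40 - (-4) = -161/40 + 4 = -1/40, so |z(2) - α| = 1/40.
|z(1) - α|² = 1/16.
Ratio = (1/40) / (1/16) = 2/5.

2/5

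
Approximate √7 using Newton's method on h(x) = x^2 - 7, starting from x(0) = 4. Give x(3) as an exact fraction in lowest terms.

1902497/719072

h'(x) = 2x.
h(4) = 9, h'(4) = 8, so x(1) = 4 - 9/8 = 23/8.
h(23/8) = 81/64, h'(23/8) = 23/4, so x(2) = (23/8) - (81/64)/(23/4) = 977/368.
h(977/368) = 6561/135424, h'(977/368) = 977/184, so x(3) = (977/368) - (6561/135424)/(977/184) = 1902497/719072.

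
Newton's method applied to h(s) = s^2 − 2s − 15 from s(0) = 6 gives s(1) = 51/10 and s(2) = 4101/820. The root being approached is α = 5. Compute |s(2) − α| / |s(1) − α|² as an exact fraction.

5/41

s(1) − α = 51/10 − 5 = 1/10, so |s(1) − α| = 1/10.
s(2) − α = 4101/820 − 5 = 1/820, so |s(2) − α| = 1/820.
|s(1) − α|² = 1/100.
Ratio = (1/820) / (1/100) = 5/41.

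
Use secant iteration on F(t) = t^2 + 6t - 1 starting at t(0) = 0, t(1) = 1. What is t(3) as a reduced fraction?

F(0) = -1, F(1) = 6. t(2) = 1 - 6·(1 - 0)/(6 - (-1)) = 1/7.
F(1) = 6, F(1/7) = -6/49. t(3) = (1/7) - (-6/49)·((1/7) - 1)/((-6/49) - 6) = 4/25.

4/25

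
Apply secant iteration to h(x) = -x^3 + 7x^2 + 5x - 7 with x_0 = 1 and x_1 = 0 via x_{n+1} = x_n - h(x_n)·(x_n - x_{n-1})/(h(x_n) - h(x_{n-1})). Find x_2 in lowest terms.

h(1) = 4, h(0) = -7. x_2 = 0 - (-7)·(0 - 1)/((-7) - 4) = 7/11.

7/11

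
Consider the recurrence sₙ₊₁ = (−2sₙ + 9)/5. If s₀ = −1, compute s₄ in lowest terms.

767/625

s₁ = (−2·(−1) + 9)/5 = 11/5.
s₂ = (−2·(11/5) + 9)/5 = 23/25.
s₃ = (−2·(23/25) + 9)/5 = 179/125.
s₄ = (−2·(179/125) + 9)/5 = 767/625.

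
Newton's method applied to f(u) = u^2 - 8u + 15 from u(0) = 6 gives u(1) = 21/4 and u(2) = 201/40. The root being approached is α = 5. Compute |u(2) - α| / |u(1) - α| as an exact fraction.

1/10

u(1) - α = 21/4 - 5 = 1/4, so |u(1) - α| = 1/4.
u(2) - α = 201/40 - 5 = 1/40, so |u(2) - α| = 1/40.
Ratio = (1/40) / (1/4) = 1/10.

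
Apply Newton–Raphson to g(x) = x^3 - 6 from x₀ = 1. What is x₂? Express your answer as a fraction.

593/288

g'(x) = 3x^2.
g(1) = -5, g'(1) = 3, so x₁ = 1 - (-5)/3 = 8/3.
g(8/3) = 350/27, g'(8/3) = 64/3, so x₂ = (8/3) - (350/27)/(64/3) = 593/288.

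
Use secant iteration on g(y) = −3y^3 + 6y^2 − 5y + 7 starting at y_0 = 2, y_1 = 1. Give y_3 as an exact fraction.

g(2) = −3, g(1) = 5. y_2 = 1 − 5·(1 − 2)/(5 − (−3)) = 13/8.
g(1) = 5, g(13/8) = 945/512. y_3 = (13/8) − (945/512)·((13/8) − 1)/((945/512) − 5) = 643/323.

643/323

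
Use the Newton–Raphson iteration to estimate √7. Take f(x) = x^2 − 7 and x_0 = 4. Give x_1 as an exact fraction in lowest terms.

23/8

f'(x) = 2x.
f(4) = 9, f'(4) = 8, so x_1 = 4 − 9/8 = 23/8.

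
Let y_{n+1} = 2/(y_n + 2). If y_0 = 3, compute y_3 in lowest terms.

y_1 = 2/(3 + 2) = 2/5.
y_2 = 2/(2/5 + 2) = 5/6.
y_3 = 2/(5/6 + 2) = 12/17.

12/17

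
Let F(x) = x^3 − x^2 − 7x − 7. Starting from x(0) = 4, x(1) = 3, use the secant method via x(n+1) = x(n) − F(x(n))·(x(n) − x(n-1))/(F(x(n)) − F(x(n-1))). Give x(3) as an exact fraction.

F(4) = 13, F(3) = −10. x(2) = 3 − (−10)·(3 − 4)/((−10) − 13) = 79/23.
F(3) = −10, F(79/23) = −28210/12167. x(3) = (79/23) − (−28210/12167)·((79/23) − 3)/((−28210/12167) − (−10)) = 16664/4673.

16664/4673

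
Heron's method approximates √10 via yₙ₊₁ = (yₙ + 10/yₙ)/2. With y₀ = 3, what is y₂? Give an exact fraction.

721/228

y₁ = (3 + 10/3)/2 = 19/6.
y₂ = (19/6 + 10/(19/6))/2 = 721/228.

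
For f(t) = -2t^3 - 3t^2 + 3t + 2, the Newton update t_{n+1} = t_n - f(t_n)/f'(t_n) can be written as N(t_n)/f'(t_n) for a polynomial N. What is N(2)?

f'(t) = -6t^2 - 6t + 3.
N(t) = t·f'(t) - f(t) = t·(-6t^2 - 6t + 3) - (-2t^3 - 3t^2 + 3t + 2) = -4t^3 - 3t^2 - 2.
N(2) = -46.

-46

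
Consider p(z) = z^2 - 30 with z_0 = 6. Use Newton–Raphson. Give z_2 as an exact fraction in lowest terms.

241/44

p'(z) = 2z.
p(6) = 6, p'(6) = 12, so z_1 = 6 - 6/12 = 11/2.
p(11/2) = 1/4, p'(11/2) = 11, so z_2 = (11/2) - (1/4)/11 = 241/44.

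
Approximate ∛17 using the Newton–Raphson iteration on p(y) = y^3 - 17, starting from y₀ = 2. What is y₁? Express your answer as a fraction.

p'(y) = 3y^2.
p(2) = -9, p'(2) = 12, so y₁ = 2 - (-9)/12 = 11/4.

11/4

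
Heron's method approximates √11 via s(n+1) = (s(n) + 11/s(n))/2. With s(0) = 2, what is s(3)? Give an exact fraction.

319201/96240

s(1) = (2 + 11/2)/2 = 15/4.
s(2) = (15/4 + 11/(15/4))/2 = 401/120.
s(3) = (401/120 + 11/(401/120))/2 = 319201/96240.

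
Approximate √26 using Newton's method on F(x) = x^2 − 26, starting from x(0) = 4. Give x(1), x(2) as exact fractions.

x(1) = 21/4, x(2) = 857/168

F'(x) = 2x.
F(4) = −10, F'(4) = 8, so x(1) = 4 − (−10)/8 = 21/4.
F(21/4) = 25/16, F'(21/4) = 21/2, so x(2) = (21/4) − (25/16)/(21/2) = 857/168.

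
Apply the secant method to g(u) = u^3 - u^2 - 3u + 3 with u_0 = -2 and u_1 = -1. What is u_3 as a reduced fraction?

g(-2) = -3, g(-1) = 4. u_2 = (-1) - 4·((-1) - (-2))/(4 - (-3)) = -11/7.
g(-1) = 4, g(-11/7) = 468/343. u_3 = (-11/7) - (468/343)·((-11/7) - (-1))/((468/343) - 4) = -211/113.

-211/113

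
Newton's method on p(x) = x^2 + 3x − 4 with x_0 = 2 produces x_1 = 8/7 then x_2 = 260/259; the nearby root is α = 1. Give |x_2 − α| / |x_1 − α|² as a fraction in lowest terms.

7/37

x_1 − α = 8/7 − 1 = 1/7, so |x_1 − α| = 1/7.
x_2 − α = 260/259 − 1 = 1/259, so |x_2 − α| = 1/259.
|x_1 − α|² = 1/49.
Ratio = (1/259) / (1/49) = 7/37.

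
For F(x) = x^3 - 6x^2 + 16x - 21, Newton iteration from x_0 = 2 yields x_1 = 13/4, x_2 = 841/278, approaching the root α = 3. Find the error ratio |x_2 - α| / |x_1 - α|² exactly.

56/139

x_1 - α = 13/4 - 3 = 1/4, so |x_1 - α| = 1/4.
x_2 - α = 841/278 - 3 = 7/278, so |x_2 - α| = 7/278.
|x_1 - α|² = 1/16.
Ratio = (7/278) / (1/16) = 56/139.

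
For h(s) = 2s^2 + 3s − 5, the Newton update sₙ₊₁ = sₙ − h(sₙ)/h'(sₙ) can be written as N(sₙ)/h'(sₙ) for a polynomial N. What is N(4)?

h'(s) = 4s + 3.
N(s) = s·h'(s) − h(s) = s·(4s + 3) − (2s^2 + 3s − 5) = 2s^2 + 5.
N(4) = 37.

37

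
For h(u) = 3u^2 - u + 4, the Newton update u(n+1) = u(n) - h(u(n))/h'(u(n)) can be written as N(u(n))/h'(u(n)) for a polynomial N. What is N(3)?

23

h'(u) = 6u - 1.
N(u) = u·h'(u) - h(u) = u·(6u - 1) - (3u^2 - u + 4) = 3u^2 - 4.
N(3) = 23.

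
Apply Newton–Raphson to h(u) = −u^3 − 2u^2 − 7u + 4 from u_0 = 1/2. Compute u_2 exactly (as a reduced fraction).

139576/286533

h'(u) = −3u^2 − 4u − 7.
h(1/2) = −1/8, h'(1/2) = −39/4, so u_1 = (1/2) − (−1/8)/(−39/4) = 19/39.
h(19/39) = −34/59319, h'(19/39) = −4898/507, so u_2 = (19/39) − (−34/59319)/(−4898/507) = 139576/286533.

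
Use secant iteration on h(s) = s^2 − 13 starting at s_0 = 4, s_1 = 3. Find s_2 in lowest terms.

h(4) = 3, h(3) = −4. s_2 = 3 − (−4)·(3 − 4)/((−4) − 3) = 25/7.

25/7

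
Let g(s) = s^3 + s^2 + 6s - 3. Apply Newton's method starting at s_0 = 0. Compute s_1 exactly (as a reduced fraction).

g'(s) = 3s^2 + 2s + 6.
g(0) = -3, g'(0) = 6, so s_1 = 0 - (-3)/6 = 1/2.

1/2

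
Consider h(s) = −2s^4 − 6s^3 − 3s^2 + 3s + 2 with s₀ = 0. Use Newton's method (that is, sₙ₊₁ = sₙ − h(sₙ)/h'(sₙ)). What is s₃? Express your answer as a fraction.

−1462766/2068855

h'(s) = −8s^3 − 18s^2 − 6s + 3.
h(0) = 2, h'(0) = 3, so s₁ = 0 − 2/3 = −2/3.
h(−2/3) = 4/81, h'(−2/3) = 37/27, so s₂ = (−2/3) − (4/81)/(37/27) = −26/37.
h(−26/37) = 8976/1874161, h'(−26/37) = 55915/50653, so s₃ = (−26/37) − (8976/1874161)/(55915/50653) = −1462766/2068855.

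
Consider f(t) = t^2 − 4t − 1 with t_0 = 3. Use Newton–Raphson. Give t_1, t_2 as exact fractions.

f'(t) = 2t − 4.
f(3) = −4, f'(3) = 2, so t_1 = 3 − (−4)/2 = 5.
f(5) = 4, f'(5) = 6, so t_2 = 5 − 4/6 = 13/3.

t_1 = 5, t_2 = 13/3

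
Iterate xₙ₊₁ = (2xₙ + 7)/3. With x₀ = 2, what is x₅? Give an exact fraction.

1541/243

x₁ = (2·2 + 7)/3 = 11/3.
x₂ = (2·(11/3) + 7)/3 = 43/9.
x₃ = (2·(43/9) + 7)/3 = 149/27.
x₄ = (2·(149/27) + 7)/3 = 487/81.
x₅ = (2·(487/81) + 7)/3 = 1541/243.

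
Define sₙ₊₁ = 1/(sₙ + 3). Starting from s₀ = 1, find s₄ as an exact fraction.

s₁ = 1/(1 + 3) = 1/4.
s₂ = 1/(1/4 + 3) = 4/13.
s₃ = 1/(4/13 + 3) = 13/43.
s₄ = 1/(13/43 + 3) = 43/142.

43/142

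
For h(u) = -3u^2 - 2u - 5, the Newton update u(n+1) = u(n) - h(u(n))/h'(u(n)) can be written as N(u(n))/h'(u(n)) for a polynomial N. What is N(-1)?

2

h'(u) = -6u - 2.
N(u) = u·h'(u) - h(u) = u·(-6u - 2) - (-3u^2 - 2u - 5) = -3u^2 + 5.
N(-1) = 2.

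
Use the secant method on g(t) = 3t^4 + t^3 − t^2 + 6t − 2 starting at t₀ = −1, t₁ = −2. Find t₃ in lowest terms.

−624761/446520

g(−1) = −7, g(−2) = 22. t₂ = (−2) − 22·((−2) − (−1))/(22 − (−7)) = −36/29.
g(−2) = 22, g(−36/29) = −4086698/707281. t₃ = (−36/29) − (−4086698/707281)·((−36/29) − (−2))/((−4086698/707281) − 22) = −624761/446520.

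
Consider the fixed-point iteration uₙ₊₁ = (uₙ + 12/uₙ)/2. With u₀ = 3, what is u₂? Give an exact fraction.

97/28

u₁ = (3 + 12/3)/2 = 7/2.
u₂ = (7/2 + 12/(7/2))/2 = 97/28.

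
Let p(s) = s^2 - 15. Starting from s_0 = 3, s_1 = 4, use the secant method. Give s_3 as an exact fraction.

p(3) = -6, p(4) = 1. s_2 = 4 - 1·(4 - 3)/(1 - (-6)) = 27/7.
p(4) = 1, p(27/7) = -6/49. s_3 = (27/7) - (-6/49)·((27/7) - 4)/((-6/49) - 1) = 213/55.

213/55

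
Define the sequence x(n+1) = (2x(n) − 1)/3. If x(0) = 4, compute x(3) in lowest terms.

x(1) = (2·4 − 1)/3 = 7/3.
x(2) = (2·(7/3) − 1)/3 = 11/9.
x(3) = (2·(11/9) − 1)/3 = 13/27.

13/27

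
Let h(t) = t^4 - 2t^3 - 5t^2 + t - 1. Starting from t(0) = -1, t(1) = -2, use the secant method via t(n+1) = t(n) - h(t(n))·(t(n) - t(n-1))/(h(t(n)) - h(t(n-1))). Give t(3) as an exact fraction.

h(-1) = -4, h(-2) = 9. t(2) = (-2) - 9·((-2) - (-1))/(9 - (-4)) = -17/13.
h(-2) = 9, h(-17/13) = -98856/28561. t(3) = (-17/13) - (-98856/28561)·((-17/13) - (-2))/((-98856/28561) - 9) = -59317/39545.

-59317/39545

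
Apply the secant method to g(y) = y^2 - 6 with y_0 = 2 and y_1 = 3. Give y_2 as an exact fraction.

12/5

g(2) = -2, g(3) = 3. y_2 = 3 - 3·(3 - 2)/(3 - (-2)) = 12/5.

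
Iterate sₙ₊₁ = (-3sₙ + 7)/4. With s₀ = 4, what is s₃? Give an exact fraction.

s₁ = (-3·4 + 7)/4 = -5/4.
s₂ = (-3·(-5/4) + 7)/4 = 43/16.
s₃ = (-3·(43/16) + 7)/4 = -17/64.

-17/64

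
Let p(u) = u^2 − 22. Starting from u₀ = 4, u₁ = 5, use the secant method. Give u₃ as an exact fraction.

p(4) = −6, p(5) = 3. u₂ = 5 − 3·(5 − 4)/(3 − (−6)) = 14/3.
p(5) = 3, p(14/3) = −2/9. u₃ = (14/3) − (−2/9)·((14/3) − 5)/((−2/9) − 3) = 136/29.

136/29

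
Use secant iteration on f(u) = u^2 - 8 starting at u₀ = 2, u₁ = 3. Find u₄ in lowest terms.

577/204

f(2) = -4, f(3) = 1. u₂ = 3 - 1·(3 - 2)/(1 - (-4)) = 14/5.
f(3) = 1, f(14/5) = -4/25. u₃ = (14/5) - (-4/25)·((14/5) - 3)/((-4/25) - 1) = 82/29.
f(14/5) = -4/25, f(82/29) = -4/841. u₄ = (82/29) - (-4/841)·((82/29) - (14/5))/((-4/841) - (-4/25)) = 577/204.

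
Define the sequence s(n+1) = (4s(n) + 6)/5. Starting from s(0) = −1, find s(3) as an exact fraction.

s(1) = (4·(−1) + 6)/5 = 2/5.
s(2) = (4·(2/5) + 6)/5 = 38/25.
s(3) = (4·(38/25) + 6)/5 = 302/125.

302/125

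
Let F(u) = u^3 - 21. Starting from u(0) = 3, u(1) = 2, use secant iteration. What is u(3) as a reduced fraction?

F(3) = 6, F(2) = -13. u(2) = 2 - (-13)·(2 - 3)/((-13) - 6) = 51/19.
F(2) = -13, F(51/19) = -11388/6859. u(3) = (51/19) - (-11388/6859)·((51/19) - 2)/((-11388/6859) - (-13)) = 16659/5983.

16659/5983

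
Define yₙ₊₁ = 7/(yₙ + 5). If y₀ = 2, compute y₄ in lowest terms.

259/227

y₁ = 7/(2 + 5) = 1.
y₂ = 7/(1 + 5) = 7/6.
y₃ = 7/(7/6 + 5) = 42/37.
y₄ = 7/(42/37 + 5) = 259/227.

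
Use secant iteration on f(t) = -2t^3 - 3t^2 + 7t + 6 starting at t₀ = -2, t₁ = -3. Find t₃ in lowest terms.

f(-2) = -4, f(-3) = 12. t₂ = (-3) - 12·((-3) - (-2))/(12 - (-4)) = -9/4.
f(-3) = 12, f(-9/4) = -69/32. t₃ = (-9/4) - (-69/32)·((-9/4) - (-3))/((-69/32) - 12) = -357/151.

-357/151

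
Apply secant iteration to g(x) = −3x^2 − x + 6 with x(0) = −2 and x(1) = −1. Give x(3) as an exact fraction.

g(−2) = −4, g(−1) = 4. x(2) = (−1) − 4·((−1) − (−2))/(4 − (−4)) = −3/2.
g(−1) = 4, g(−3/2) = 3/4. x(3) = (−3/2) − (3/4)·((−3/2) − (−1))/((3/4) − 4) = −21/13.

−21/13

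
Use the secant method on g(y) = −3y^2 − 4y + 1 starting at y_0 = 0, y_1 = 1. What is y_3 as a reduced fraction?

5/26

g(0) = 1, g(1) = −6. y_2 = 1 − (−6)·(1 − 0)/((−6) − 1) = 1/7.
g(1) = −6, g(1/7) = 18/49. y_3 = (1/7) − (18/49)·((1/7) − 1)/((18/49) − (−6)) = 5/26.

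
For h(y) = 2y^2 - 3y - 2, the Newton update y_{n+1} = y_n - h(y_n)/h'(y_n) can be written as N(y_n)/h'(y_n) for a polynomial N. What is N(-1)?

h'(y) = 4y - 3.
N(y) = y·h'(y) - h(y) = y·(4y - 3) - (2y^2 - 3y - 2) = 2y^2 + 2.
N(-1) = 4.

4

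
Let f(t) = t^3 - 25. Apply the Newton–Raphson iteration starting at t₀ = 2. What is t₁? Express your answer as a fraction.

41/12

f'(t) = 3t^2.
f(2) = -17, f'(2) = 12, so t₁ = 2 - (-17)/12 = 41/12.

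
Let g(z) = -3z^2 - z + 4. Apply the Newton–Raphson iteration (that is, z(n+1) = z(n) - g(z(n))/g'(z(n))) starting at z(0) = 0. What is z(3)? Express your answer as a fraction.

10612/8425

g'(z) = -6z - 1.
g(0) = 4, g'(0) = -1, so z(1) = 0 - 4/(-1) = 4.
g(4) = -48, g'(4) = -25, so z(2) = 4 - (-48)/(-25) = 52/25.
g(52/25) = -6912/625, g'(52/25) = -337/25, so z(3) = (52/25) - (-6912/625)/(-337/25) = 10612/8425.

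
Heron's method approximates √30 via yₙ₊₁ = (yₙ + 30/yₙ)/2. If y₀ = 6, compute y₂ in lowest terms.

241/44

y₁ = (6 + 30/6)/2 = 11/2.
y₂ = (11/2 + 30/(11/2))/2 = 241/44.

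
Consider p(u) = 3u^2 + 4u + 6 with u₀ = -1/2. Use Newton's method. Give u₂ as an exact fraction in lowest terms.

p'(u) = 6u + 4.
p(-1/2) = 19/4, p'(-1/2) = 1, so u₁ = (-1/2) - (19/4)/1 = -21/4.
p(-21/4) = 1083/16, p'(-21/4) = -55/2, so u₂ = (-21/4) - (1083/16)/(-55/2) = -1227/440.

-1227/440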